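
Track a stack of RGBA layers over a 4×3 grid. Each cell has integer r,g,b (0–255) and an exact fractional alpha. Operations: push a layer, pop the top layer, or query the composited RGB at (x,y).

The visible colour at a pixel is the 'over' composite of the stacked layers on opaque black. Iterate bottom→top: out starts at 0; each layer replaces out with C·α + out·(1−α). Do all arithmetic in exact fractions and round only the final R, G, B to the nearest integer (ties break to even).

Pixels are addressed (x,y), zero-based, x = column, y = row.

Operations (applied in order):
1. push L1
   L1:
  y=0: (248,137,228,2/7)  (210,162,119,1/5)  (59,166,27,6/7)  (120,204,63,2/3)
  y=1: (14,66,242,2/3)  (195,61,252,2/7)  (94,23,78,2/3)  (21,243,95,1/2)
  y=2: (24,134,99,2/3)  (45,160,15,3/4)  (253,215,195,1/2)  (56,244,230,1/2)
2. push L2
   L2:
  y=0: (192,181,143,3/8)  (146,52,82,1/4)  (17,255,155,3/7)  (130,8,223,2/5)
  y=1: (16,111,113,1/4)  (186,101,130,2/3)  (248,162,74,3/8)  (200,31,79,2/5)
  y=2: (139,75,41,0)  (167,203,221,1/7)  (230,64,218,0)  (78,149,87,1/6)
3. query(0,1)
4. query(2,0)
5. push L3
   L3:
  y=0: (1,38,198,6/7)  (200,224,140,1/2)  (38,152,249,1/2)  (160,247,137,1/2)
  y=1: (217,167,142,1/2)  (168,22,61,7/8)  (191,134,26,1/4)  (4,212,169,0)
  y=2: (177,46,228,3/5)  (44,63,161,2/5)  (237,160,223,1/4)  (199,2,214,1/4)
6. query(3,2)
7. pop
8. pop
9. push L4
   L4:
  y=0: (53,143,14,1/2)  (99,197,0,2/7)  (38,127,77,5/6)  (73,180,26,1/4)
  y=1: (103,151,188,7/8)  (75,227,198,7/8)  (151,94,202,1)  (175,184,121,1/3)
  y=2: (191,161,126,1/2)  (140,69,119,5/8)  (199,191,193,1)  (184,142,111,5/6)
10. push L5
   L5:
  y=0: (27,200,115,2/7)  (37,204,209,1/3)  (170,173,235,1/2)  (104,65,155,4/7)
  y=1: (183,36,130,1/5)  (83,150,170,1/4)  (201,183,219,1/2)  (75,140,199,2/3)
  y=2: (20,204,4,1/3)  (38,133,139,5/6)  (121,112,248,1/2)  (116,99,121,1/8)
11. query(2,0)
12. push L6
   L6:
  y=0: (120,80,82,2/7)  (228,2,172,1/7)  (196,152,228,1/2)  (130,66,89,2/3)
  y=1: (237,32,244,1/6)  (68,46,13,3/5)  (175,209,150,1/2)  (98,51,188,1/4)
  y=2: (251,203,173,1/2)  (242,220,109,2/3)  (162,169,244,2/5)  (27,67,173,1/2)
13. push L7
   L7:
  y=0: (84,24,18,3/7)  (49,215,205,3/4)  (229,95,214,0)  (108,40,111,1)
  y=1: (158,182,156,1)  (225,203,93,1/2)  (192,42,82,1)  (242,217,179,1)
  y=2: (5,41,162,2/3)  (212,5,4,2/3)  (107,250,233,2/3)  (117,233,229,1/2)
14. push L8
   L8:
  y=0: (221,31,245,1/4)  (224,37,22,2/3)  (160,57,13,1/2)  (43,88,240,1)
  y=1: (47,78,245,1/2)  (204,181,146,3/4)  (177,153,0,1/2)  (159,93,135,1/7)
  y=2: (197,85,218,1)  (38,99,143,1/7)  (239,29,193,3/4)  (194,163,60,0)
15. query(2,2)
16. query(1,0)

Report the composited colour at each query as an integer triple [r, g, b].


query (0,1) [L1,L2] — begin 0,0,0
after L1 α=2/3: [28/3, 44, 484/3]
after L2 α=1/4: [11, 243/4, 597/4]
→ [11, 61, 149]

query (2,0) [L1,L2] — begin 0,0,0
+L1 (α=6/7) → [354/7, 996/7, 162/7]
+L2 (α=3/7) → [1773/49, 9339/49, 3903/49]
rounded: [36, 191, 80]

query (3,2) [L1,L2,L3] — begin 0,0,0
after L1 α=1/2: [28, 122, 115]
after L2 α=1/6: [109/3, 253/2, 331/3]
after L3 α=1/4: [77, 763/8, 545/4]
rounded: [77, 95, 136]

(2,0) stack=L1,L4,L5; from [0,0,0]:
L1 α=6/7: [354/7, 996/7, 162/7]
L4 α=5/6: [842/21, 5441/42, 2857/42]
L5 α=1/2: [2206/21, 12707/84, 12727/84]
rounded: [105, 151, 152]

(2,2) stack=L1,L4,L5,L6,L7,L8; from [0,0,0]:
+L1 (α=1/2) → [253/2, 215/2, 195/2]
+L4 (α=1) → [199, 191, 193]
+L5 (α=1/2) → [160, 303/2, 441/2]
+L6 (α=2/5) → [804/5, 317/2, 2299/10]
+L7 (α=2/3) → [1874/15, 439/2, 6959/30]
+L8 (α=3/4) → [12629/60, 613/8, 24329/120]
rounded: [210, 77, 203]

query (1,0) [L1,L4,L5,L6,L7,L8] — begin 0,0,0
+L1 (α=1/5) → [42, 162/5, 119/5]
+L4 (α=2/7) → [408/7, 556/7, 17]
+L5 (α=1/3) → [1075/21, 2540/21, 81]
+L6 (α=1/7) → [3746/49, 5094/49, 94]
+L7 (α=3/4) → [10949/196, 36699/196, 709/4]
+L8 (α=2/3) → [32919/196, 51203/588, 295/4]
rounded: [168, 87, 74]


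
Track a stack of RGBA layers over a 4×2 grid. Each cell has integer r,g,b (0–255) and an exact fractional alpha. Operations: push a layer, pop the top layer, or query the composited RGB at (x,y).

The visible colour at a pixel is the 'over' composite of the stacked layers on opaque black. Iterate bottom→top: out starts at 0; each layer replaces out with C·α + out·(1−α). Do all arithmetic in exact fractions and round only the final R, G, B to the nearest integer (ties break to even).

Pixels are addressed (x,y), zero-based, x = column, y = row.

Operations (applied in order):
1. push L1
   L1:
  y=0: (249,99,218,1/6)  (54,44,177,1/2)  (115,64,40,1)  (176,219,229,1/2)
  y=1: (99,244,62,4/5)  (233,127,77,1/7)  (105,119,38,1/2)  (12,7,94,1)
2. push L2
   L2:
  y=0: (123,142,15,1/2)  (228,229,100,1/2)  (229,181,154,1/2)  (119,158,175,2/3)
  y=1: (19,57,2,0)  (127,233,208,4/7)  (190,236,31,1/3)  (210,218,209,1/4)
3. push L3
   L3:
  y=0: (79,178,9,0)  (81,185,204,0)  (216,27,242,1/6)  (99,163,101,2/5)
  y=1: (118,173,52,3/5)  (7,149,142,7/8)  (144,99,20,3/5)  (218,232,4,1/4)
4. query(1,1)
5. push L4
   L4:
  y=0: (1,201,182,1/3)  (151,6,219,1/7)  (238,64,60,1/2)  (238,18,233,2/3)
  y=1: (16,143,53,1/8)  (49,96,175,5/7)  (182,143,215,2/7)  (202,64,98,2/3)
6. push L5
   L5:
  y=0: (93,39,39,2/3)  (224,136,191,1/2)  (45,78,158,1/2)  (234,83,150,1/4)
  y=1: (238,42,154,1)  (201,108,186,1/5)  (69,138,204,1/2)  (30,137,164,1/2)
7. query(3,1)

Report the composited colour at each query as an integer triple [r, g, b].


(1,1) stack=L1,L2,L3; from [0,0,0]:
+L1 (α=1/7) → [233/7, 127/7, 11]
+L2 (α=4/7) → [4255/49, 6905/49, 865/7]
+L3 (α=7/8) → [832/49, 14503/98, 7823/56]
rounded: [17, 148, 140]

at x=3,y=1 over L1,L2,L3,L4,L5:
L1 α=1: [12, 7, 94]
L2 α=1/4: [123/2, 239/4, 491/4]
L3 α=1/4: [805/8, 1645/16, 1489/16]
L4 α=2/3: [4037/24, 1231/16, 4625/48]
L5 α=1/2: [4757/48, 3423/32, 12497/96]
→ [99, 107, 130]


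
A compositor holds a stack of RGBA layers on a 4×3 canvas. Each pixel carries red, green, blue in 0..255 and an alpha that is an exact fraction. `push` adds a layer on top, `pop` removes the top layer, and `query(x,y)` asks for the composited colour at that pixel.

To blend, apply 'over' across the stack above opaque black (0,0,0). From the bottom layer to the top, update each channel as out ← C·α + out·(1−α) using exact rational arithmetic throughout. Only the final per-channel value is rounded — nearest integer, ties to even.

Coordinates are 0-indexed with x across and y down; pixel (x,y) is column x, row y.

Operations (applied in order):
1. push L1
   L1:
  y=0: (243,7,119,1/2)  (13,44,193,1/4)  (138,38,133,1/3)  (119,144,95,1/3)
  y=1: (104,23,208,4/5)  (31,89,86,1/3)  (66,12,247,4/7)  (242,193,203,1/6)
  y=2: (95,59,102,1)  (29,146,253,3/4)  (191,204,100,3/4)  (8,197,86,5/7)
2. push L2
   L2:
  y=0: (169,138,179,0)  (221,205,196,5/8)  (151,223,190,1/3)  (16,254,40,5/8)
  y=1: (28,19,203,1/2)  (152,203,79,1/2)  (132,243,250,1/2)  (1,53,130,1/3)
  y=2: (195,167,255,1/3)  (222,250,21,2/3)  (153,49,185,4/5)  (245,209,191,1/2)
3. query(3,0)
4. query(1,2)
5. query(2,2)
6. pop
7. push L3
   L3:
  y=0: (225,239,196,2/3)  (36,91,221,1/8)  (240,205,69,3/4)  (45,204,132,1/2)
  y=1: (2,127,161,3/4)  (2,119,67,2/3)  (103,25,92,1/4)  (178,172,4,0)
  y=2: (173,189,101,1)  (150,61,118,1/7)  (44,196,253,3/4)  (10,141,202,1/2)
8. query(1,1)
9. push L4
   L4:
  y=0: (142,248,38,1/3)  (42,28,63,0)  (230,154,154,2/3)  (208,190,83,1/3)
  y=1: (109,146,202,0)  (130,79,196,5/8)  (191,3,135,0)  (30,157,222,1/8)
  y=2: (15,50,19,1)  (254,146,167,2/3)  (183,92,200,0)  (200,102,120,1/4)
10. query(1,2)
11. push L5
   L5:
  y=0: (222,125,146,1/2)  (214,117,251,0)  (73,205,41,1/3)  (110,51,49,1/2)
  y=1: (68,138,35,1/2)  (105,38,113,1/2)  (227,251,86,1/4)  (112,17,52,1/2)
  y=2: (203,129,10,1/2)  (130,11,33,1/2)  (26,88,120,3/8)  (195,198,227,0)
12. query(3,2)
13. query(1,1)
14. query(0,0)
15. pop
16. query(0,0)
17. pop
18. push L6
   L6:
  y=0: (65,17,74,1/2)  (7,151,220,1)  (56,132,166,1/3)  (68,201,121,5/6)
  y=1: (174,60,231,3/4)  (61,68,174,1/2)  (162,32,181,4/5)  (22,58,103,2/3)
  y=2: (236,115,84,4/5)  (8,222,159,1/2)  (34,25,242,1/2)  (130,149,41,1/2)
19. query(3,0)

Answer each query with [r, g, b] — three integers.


at x=3,y=0 over L1,L2:
L1 α=1/3: [119/3, 48, 95/3]
L2 α=5/8: [199/8, 707/4, 295/8]
→ [25, 177, 37]

(1,2) stack=L1,L2; from [0,0,0]:
L1 α=3/4: [87/4, 219/2, 759/4]
L2 α=2/3: [621/4, 1219/6, 309/4]
= [155, 203, 77]

at x=2,y=2 over L1,L2:
L1 α=3/4: [573/4, 153, 75]
L2 α=4/5: [3021/20, 349/5, 163]
= [151, 70, 163]

at x=1,y=1 over L1,L3:
L1 α=1/3: [31/3, 89/3, 86/3]
L3 α=2/3: [43/9, 803/9, 488/9]
rounded: [5, 89, 54]

(1,2) stack=L1,L3,L4; from [0,0,0]:
+L1 (α=3/4) → [87/4, 219/2, 759/4]
+L3 (α=1/7) → [561/14, 718/7, 359/2]
+L4 (α=2/3) → [7673/42, 2762/21, 1027/6]
→ [183, 132, 171]

(3,2) stack=L1,L3,L4,L5; from [0,0,0]:
L1 α=5/7: [40/7, 985/7, 430/7]
L3 α=1/2: [55/7, 986/7, 922/7]
L4 α=1/4: [1565/28, 918/7, 1803/14]
L5 α=0: [1565/28, 918/7, 1803/14]
→ [56, 131, 129]

(1,1) stack=L1,L3,L4,L5; from [0,0,0]:
L1 α=1/3: [31/3, 89/3, 86/3]
L3 α=2/3: [43/9, 803/9, 488/9]
L4 α=5/8: [1993/24, 497/6, 857/6]
L5 α=1/2: [4513/48, 725/12, 1535/12]
→ [94, 60, 128]

query (0,0) [L1,L3,L4,L5] — begin 0,0,0
L1 α=1/2: [243/2, 7/2, 119/2]
L3 α=2/3: [381/2, 321/2, 301/2]
L4 α=1/3: [523/3, 569/3, 113]
L5 α=1/2: [1189/6, 472/3, 259/2]
rounded: [198, 157, 130]

(0,0) stack=L1,L3,L4; from [0,0,0]:
L1 α=1/2: [243/2, 7/2, 119/2]
L3 α=2/3: [381/2, 321/2, 301/2]
L4 α=1/3: [523/3, 569/3, 113]
rounded: [174, 190, 113]

at x=3,y=0 over L1,L3,L6:
after L1 α=1/3: [119/3, 48, 95/3]
after L3 α=1/2: [127/3, 126, 491/6]
after L6 α=5/6: [1147/18, 377/2, 4121/36]
= [64, 188, 114]


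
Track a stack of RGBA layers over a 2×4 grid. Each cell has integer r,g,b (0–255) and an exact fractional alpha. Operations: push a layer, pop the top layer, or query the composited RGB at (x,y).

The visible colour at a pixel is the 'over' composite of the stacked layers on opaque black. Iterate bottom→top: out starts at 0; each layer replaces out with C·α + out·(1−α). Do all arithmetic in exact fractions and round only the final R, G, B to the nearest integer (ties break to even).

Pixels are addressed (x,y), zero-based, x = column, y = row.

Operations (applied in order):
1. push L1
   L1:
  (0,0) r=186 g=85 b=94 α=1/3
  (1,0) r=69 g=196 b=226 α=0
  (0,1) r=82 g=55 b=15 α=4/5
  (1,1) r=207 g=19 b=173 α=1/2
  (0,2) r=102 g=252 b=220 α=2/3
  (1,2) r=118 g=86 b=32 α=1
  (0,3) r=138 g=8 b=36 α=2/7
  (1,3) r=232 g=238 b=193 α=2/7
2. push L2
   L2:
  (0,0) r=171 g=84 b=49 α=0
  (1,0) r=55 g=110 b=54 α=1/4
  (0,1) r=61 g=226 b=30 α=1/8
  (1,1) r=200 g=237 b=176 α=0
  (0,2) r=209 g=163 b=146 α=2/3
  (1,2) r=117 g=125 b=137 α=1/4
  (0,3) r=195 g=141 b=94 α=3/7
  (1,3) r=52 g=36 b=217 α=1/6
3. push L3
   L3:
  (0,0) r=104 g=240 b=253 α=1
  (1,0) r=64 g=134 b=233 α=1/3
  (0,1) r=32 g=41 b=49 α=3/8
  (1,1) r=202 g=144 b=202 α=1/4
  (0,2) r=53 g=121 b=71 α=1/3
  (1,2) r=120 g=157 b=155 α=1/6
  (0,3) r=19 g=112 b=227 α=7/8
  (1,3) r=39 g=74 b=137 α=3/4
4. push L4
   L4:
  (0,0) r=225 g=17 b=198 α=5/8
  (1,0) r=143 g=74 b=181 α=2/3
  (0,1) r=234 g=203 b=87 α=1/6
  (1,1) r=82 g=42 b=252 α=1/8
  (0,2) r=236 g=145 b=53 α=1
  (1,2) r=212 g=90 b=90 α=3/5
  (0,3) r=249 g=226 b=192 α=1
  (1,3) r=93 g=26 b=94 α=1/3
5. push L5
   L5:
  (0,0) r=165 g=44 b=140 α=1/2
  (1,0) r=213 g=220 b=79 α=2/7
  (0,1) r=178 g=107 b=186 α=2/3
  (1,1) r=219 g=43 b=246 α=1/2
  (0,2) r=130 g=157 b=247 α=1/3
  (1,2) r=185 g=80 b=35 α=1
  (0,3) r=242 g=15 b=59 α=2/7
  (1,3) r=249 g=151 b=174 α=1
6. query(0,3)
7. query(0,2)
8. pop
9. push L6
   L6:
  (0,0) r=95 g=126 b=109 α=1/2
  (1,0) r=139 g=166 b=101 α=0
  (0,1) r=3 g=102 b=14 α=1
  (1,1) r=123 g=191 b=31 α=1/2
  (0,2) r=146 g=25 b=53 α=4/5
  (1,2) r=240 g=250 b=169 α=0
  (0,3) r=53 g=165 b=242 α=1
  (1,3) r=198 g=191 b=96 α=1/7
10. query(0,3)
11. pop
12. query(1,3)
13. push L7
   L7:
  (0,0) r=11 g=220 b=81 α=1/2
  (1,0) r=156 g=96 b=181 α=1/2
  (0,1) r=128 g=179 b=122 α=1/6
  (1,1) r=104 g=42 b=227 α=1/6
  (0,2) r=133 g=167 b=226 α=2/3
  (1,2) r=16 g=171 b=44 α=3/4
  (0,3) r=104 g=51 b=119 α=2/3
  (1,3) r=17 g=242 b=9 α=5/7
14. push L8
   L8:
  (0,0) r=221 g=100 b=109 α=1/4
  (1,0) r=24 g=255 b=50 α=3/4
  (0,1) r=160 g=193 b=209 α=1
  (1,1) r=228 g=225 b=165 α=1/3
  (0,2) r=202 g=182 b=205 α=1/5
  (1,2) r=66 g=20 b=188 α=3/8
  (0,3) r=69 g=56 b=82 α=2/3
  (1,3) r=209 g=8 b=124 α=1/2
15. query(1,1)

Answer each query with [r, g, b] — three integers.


at x=0,y=3 over L1,L2,L3,L4,L5:
+L1 (α=2/7) → [276/7, 16/7, 72/7]
+L2 (α=3/7) → [5199/49, 3025/49, 2262/49]
+L3 (α=7/8) → [2929/98, 41441/392, 80123/392]
+L4 (α=1) → [249, 226, 192]
+L5 (α=2/7) → [247, 1160/7, 154]
= [247, 166, 154]

query (0,2) [L1,L2,L3,L4,L5] — begin 0,0,0
after L1 α=2/3: [68, 168, 440/3]
after L2 α=2/3: [162, 494/3, 1316/9]
after L3 α=1/3: [377/3, 1351/9, 3271/27]
after L4 α=1: [236, 145, 53]
after L5 α=1/3: [602/3, 149, 353/3]
→ [201, 149, 118]

at x=0,y=3 over L1,L2,L3,L4,L6:
+L1 (α=2/7) → [276/7, 16/7, 72/7]
+L2 (α=3/7) → [5199/49, 3025/49, 2262/49]
+L3 (α=7/8) → [2929/98, 41441/392, 80123/392]
+L4 (α=1) → [249, 226, 192]
+L6 (α=1) → [53, 165, 242]
rounded: [53, 165, 242]

(1,3) stack=L1,L2,L3,L4; from [0,0,0]:
after L1 α=2/7: [464/7, 68, 386/7]
after L2 α=1/6: [1342/21, 188/3, 3449/42]
after L3 α=3/4: [3799/84, 427/6, 20711/168]
after L4 α=1/3: [7705/126, 505/9, 28607/252]
rounded: [61, 56, 114]

(1,1) stack=L1,L2,L3,L4,L7,L8; from [0,0,0]:
L1 α=1/2: [207/2, 19/2, 173/2]
L2 α=0: [207/2, 19/2, 173/2]
L3 α=1/4: [1025/8, 345/8, 923/8]
L4 α=1/8: [7831/64, 2751/64, 8477/64]
L7 α=1/6: [45811/384, 5481/128, 18971/128]
L8 α=1/3: [89587/576, 6627/64, 29531/192]
= [156, 104, 154]


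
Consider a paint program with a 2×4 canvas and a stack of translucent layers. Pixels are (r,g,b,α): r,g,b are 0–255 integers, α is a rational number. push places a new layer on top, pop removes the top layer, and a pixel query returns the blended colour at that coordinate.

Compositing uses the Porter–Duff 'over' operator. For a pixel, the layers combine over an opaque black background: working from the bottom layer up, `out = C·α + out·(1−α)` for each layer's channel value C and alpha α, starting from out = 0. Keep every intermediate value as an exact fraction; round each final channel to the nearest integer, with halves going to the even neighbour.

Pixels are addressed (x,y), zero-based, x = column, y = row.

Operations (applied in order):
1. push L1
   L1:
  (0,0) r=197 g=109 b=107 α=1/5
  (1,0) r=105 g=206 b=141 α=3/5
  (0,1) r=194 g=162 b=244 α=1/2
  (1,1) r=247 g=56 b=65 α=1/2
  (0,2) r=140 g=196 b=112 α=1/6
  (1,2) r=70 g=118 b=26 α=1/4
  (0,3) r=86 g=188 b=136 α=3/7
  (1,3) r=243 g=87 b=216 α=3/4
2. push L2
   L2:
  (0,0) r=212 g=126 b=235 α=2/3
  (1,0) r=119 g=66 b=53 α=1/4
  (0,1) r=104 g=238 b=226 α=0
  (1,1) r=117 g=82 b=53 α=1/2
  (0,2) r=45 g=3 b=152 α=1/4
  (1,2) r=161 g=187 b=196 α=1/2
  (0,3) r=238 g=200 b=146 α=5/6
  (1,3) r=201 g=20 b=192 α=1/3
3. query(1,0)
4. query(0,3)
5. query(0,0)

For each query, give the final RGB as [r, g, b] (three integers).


at x=1,y=0 over L1,L2:
L1 α=3/5: [63, 618/5, 423/5]
L2 α=1/4: [77, 546/5, 767/10]
→ [77, 109, 77]

at x=0,y=3 over L1,L2:
after L1 α=3/7: [258/7, 564/7, 408/7]
after L2 α=5/6: [4294/21, 3782/21, 2759/21]
rounded: [204, 180, 131]

(0,0) stack=L1,L2; from [0,0,0]:
L1 α=1/5: [197/5, 109/5, 107/5]
L2 α=2/3: [2317/15, 1369/15, 819/5]
= [154, 91, 164]


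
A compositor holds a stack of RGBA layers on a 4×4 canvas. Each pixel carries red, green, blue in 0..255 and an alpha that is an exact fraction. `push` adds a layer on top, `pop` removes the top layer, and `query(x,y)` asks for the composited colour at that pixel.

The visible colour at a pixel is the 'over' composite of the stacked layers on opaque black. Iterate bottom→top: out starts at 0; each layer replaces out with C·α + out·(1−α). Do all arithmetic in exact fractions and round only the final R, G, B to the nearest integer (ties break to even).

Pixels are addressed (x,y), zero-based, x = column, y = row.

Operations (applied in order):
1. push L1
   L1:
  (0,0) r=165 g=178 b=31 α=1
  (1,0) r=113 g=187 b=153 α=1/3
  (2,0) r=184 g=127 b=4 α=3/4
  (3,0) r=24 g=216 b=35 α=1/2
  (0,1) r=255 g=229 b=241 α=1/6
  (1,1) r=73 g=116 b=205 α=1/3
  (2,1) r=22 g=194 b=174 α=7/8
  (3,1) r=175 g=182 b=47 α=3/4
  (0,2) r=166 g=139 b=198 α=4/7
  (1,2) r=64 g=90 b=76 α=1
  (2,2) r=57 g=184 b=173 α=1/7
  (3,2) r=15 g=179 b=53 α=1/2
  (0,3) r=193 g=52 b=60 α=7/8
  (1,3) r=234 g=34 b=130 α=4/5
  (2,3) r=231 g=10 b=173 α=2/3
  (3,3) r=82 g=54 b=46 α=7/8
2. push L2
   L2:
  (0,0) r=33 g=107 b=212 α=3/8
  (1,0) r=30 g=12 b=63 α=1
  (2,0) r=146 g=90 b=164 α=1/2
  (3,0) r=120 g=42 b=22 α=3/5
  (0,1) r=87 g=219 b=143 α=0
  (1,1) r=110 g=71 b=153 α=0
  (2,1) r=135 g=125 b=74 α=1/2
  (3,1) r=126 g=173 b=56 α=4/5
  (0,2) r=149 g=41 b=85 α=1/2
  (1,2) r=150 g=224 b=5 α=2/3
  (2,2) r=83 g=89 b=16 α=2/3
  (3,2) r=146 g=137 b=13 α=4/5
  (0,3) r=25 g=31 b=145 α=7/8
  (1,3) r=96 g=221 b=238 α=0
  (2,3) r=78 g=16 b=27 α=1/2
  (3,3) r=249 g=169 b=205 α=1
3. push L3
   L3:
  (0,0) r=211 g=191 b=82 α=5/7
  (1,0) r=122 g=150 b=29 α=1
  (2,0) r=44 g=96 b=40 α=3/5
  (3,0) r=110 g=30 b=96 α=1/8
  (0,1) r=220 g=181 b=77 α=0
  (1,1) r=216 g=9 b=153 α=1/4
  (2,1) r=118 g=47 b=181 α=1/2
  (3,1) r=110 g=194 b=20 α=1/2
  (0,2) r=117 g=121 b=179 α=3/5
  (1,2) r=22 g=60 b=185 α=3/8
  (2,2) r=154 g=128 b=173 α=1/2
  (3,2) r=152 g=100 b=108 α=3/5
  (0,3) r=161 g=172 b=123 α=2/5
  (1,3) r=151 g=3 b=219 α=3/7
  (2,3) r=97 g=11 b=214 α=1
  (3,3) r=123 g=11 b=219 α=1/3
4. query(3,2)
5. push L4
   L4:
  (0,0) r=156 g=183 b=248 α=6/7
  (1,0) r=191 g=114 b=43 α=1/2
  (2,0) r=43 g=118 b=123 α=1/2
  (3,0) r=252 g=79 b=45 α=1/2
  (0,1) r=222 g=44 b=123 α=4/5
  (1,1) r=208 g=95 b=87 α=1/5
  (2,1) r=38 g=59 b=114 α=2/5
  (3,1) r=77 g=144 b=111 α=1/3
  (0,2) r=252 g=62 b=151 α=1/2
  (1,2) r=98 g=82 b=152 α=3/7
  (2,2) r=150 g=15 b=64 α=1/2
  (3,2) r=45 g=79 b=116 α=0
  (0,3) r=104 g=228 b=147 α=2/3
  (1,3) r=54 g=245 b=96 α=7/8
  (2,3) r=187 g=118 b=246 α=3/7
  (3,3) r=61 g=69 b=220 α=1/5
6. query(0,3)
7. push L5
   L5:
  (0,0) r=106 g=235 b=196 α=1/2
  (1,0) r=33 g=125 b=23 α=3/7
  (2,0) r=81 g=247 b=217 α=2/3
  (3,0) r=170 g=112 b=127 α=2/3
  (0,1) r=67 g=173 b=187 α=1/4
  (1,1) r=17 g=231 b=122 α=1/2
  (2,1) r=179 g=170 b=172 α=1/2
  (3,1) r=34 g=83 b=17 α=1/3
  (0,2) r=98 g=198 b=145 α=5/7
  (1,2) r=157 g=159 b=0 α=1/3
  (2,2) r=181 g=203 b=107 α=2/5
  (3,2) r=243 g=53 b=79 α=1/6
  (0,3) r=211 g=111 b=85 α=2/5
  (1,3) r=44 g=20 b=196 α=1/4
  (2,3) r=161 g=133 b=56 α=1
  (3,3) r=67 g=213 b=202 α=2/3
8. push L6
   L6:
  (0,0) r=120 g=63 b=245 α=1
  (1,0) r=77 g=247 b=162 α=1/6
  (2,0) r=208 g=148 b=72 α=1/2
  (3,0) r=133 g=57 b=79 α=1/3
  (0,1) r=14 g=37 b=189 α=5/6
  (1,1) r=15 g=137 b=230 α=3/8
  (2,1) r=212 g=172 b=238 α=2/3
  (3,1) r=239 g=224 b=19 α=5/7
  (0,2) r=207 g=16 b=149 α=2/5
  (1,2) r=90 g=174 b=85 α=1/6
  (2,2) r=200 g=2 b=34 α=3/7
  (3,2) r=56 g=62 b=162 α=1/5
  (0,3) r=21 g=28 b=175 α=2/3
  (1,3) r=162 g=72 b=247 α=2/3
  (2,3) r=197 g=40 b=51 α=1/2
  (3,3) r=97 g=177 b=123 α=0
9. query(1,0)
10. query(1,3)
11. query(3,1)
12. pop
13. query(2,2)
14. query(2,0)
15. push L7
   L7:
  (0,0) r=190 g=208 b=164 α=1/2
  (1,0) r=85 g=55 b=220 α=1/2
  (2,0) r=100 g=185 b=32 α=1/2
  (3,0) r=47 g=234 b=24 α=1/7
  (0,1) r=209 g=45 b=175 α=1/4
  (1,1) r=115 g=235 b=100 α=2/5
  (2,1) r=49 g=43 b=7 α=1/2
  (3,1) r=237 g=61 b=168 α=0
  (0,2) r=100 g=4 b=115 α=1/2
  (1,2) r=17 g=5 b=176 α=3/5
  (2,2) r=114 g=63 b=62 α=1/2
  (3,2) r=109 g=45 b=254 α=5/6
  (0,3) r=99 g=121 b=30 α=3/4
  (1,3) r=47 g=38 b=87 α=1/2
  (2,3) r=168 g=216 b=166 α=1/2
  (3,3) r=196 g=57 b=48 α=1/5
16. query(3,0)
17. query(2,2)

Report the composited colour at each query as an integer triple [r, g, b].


(3,2) stack=L1,L2,L3; from [0,0,0]:
after L1 α=1/2: [15/2, 179/2, 53/2]
after L2 α=4/5: [1183/10, 255/2, 157/10]
after L3 α=3/5: [3463/25, 111, 1777/25]
→ [139, 111, 71]

query (0,3) [L1,L2,L3,L4] — begin 0,0,0
after L1 α=7/8: [1351/8, 91/2, 105/2]
after L2 α=7/8: [2751/64, 525/16, 2135/16]
after L3 α=2/5: [28861/320, 7079/80, 10341/80]
after L4 α=2/3: [31807/320, 43559/240, 11287/80]
= [99, 181, 141]

at x=1,y=0 over L1,L2,L3,L4,L5,L6:
L1 α=1/3: [113/3, 187/3, 51]
L2 α=1: [30, 12, 63]
L3 α=1: [122, 150, 29]
L4 α=1/2: [313/2, 132, 36]
L5 α=3/7: [725/7, 129, 213/7]
L6 α=1/6: [694/7, 446/3, 733/14]
rounded: [99, 149, 52]

query (1,3) [L1,L2,L3,L4,L5,L6] — begin 0,0,0
+L1 (α=4/5) → [936/5, 136/5, 104]
+L2 (α=0) → [936/5, 136/5, 104]
+L3 (α=3/7) → [6009/35, 589/35, 1073/7]
+L4 (α=7/8) → [19239/280, 30307/140, 5777/56]
+L5 (α=1/4) → [70037/1120, 93721/560, 28307/224]
+L6 (α=2/3) → [432917/3360, 174361/1680, 46321/224]
= [129, 104, 207]

(3,1) stack=L1,L2,L3,L4,L5,L6; from [0,0,0]:
+L1 (α=3/4) → [525/4, 273/2, 141/4]
+L2 (α=4/5) → [2541/20, 1657/10, 1037/20]
+L3 (α=1/2) → [4741/40, 3597/20, 1437/40]
+L4 (α=1/3) → [6281/60, 1679/10, 1219/20]
+L5 (α=1/3) → [7301/90, 698/5, 463/10]
+L6 (α=5/7) → [61076/315, 6996/35, 134/5]
rounded: [194, 200, 27]

query (2,2) [L1,L2,L3,L4,L5] — begin 0,0,0
L1 α=1/7: [57/7, 184/7, 173/7]
L2 α=2/3: [1219/21, 1430/21, 397/21]
L3 α=1/2: [4453/42, 2059/21, 2015/21]
L4 α=1/2: [10753/84, 1187/21, 3359/42]
L5 α=2/5: [20889/140, 4029/35, 1271/14]
rounded: [149, 115, 91]

at x=2,y=0 over L1,L2,L3,L4,L5:
after L1 α=3/4: [138, 381/4, 3]
after L2 α=1/2: [142, 741/8, 167/2]
after L3 α=3/5: [416/5, 1893/20, 287/5]
after L4 α=1/2: [631/10, 4253/40, 451/5]
after L5 α=2/3: [2251/30, 24013/120, 2621/15]
rounded: [75, 200, 175]

at x=3,y=0 over L1,L2,L3,L4,L5,L7:
after L1 α=1/2: [12, 108, 35/2]
after L2 α=3/5: [384/5, 342/5, 101/5]
after L3 α=1/8: [1619/20, 318/5, 1187/40]
after L4 α=1/2: [6659/40, 713/10, 2987/80]
after L5 α=2/3: [6753/40, 2953/30, 7769/80]
after L7 α=1/7: [21199/140, 589/5, 24267/280]
rounded: [151, 118, 87]

query (2,2) [L1,L2,L3,L4,L5,L7] — begin 0,0,0
+L1 (α=1/7) → [57/7, 184/7, 173/7]
+L2 (α=2/3) → [1219/21, 1430/21, 397/21]
+L3 (α=1/2) → [4453/42, 2059/21, 2015/21]
+L4 (α=1/2) → [10753/84, 1187/21, 3359/42]
+L5 (α=2/5) → [20889/140, 4029/35, 1271/14]
+L7 (α=1/2) → [36849/280, 3117/35, 2139/28]
= [132, 89, 76]


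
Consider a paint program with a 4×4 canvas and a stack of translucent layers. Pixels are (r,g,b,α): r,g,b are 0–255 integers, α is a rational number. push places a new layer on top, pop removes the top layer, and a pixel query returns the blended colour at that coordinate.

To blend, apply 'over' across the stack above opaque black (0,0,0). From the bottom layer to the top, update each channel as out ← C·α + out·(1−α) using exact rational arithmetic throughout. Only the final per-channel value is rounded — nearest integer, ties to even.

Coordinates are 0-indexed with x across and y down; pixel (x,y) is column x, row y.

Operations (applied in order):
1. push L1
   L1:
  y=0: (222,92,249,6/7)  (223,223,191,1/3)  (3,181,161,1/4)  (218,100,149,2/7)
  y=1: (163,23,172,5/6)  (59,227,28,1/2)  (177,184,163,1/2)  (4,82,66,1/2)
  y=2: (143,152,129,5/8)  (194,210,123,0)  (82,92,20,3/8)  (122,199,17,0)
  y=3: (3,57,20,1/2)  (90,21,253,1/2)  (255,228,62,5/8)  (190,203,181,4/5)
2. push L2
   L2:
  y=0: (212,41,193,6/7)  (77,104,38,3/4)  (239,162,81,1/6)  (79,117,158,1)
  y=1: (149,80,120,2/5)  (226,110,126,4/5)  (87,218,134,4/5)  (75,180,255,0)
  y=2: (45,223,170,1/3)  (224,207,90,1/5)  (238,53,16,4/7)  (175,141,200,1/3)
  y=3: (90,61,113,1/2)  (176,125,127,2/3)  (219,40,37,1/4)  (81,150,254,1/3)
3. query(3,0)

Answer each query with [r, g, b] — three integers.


(3,0) stack=L1,L2; from [0,0,0]:
after L1 α=2/7: [436/7, 200/7, 298/7]
after L2 α=1: [79, 117, 158]
rounded: [79, 117, 158]


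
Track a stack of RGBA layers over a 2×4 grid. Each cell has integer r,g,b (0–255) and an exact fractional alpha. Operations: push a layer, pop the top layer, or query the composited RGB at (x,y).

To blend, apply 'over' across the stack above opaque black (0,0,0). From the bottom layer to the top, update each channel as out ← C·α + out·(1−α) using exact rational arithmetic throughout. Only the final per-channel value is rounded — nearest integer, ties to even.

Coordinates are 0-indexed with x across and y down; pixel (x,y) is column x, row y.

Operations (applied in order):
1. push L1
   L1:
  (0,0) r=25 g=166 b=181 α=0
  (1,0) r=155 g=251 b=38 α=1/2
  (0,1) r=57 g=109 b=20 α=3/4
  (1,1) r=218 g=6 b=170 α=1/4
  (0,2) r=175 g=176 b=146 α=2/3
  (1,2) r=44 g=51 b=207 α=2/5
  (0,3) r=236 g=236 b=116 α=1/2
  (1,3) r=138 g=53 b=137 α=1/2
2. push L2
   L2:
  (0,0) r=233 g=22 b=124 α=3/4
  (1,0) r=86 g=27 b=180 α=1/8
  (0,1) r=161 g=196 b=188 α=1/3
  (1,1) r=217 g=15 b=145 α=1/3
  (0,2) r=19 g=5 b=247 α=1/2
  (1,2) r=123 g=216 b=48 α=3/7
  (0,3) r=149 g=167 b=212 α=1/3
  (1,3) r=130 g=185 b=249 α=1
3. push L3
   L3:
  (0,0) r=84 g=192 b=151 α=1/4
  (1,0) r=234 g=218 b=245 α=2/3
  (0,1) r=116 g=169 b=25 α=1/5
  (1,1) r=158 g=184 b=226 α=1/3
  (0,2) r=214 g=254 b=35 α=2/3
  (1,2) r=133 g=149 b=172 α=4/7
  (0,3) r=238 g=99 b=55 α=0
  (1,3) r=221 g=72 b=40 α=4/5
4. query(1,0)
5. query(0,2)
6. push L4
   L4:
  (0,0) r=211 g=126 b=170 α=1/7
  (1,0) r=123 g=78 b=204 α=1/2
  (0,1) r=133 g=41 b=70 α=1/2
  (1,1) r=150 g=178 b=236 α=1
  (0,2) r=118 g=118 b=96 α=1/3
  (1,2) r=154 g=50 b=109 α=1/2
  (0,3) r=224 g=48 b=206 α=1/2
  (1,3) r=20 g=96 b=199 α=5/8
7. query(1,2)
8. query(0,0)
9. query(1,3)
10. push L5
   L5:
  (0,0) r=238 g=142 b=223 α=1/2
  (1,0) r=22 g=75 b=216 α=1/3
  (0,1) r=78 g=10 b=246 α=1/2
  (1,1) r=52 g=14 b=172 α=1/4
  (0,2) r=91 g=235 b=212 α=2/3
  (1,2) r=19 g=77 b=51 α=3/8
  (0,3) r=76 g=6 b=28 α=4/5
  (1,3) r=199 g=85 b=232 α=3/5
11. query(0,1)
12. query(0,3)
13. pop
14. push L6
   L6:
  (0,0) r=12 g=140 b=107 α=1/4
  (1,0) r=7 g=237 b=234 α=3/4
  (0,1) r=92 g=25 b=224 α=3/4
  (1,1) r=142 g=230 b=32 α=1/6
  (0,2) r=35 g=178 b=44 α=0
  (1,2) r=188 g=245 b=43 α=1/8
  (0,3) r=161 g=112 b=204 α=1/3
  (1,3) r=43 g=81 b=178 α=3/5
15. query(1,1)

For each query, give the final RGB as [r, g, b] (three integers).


query (1,0) [L1,L2,L3] — begin 0,0,0
L1 α=1/2: [155/2, 251/2, 19]
L2 α=1/8: [1257/16, 1811/16, 313/8]
L3 α=2/3: [2915/16, 2929/16, 1411/8]
= [182, 183, 176]

(0,2) stack=L1,L2,L3; from [0,0,0]:
after L1 α=2/3: [350/3, 352/3, 292/3]
after L2 α=1/2: [407/6, 367/6, 1033/6]
after L3 α=2/3: [2975/18, 3415/18, 1453/18]
rounded: [165, 190, 81]

query (1,2) [L1,L2,L3,L4] — begin 0,0,0
+L1 (α=2/5) → [88/5, 102/5, 414/5]
+L2 (α=3/7) → [2197/35, 3648/35, 2376/35]
+L3 (α=4/7) → [25211/245, 31804/245, 31208/245]
+L4 (α=1/2) → [62941/490, 22027/245, 57913/490]
→ [128, 90, 118]

at x=0,y=0 over L1,L2,L3,L4:
after L1 α=0: [0, 0, 0]
after L2 α=3/4: [699/4, 33/2, 93]
after L3 α=1/4: [2433/16, 483/8, 215/2]
after L4 α=1/7: [8987/56, 279/4, 815/7]
→ [160, 70, 116]

query (1,3) [L1,L2,L3,L4] — begin 0,0,0
+L1 (α=1/2) → [69, 53/2, 137/2]
+L2 (α=1) → [130, 185, 249]
+L3 (α=4/5) → [1014/5, 473/5, 409/5]
+L4 (α=5/8) → [1771/20, 3819/40, 3101/20]
→ [89, 95, 155]

(0,1) stack=L1,L2,L3,L4,L5; from [0,0,0]:
+L1 (α=3/4) → [171/4, 327/4, 15]
+L2 (α=1/3) → [493/6, 719/6, 218/3]
+L3 (α=1/5) → [1334/15, 389/3, 947/15]
+L4 (α=1/2) → [3329/30, 256/3, 1997/30]
+L5 (α=1/2) → [5669/60, 143/3, 9377/60]
rounded: [94, 48, 156]

query (0,3) [L1,L2,L3,L4,L5] — begin 0,0,0
after L1 α=1/2: [118, 118, 58]
after L2 α=1/3: [385/3, 403/3, 328/3]
after L3 α=0: [385/3, 403/3, 328/3]
after L4 α=1/2: [1057/6, 547/6, 473/3]
after L5 α=4/5: [2881/30, 691/30, 809/15]
→ [96, 23, 54]

at x=1,y=1 over L1,L2,L3,L4,L6:
+L1 (α=1/4) → [109/2, 3/2, 85/2]
+L2 (α=1/3) → [326/3, 6, 230/3]
+L3 (α=1/3) → [1126/9, 196/3, 1138/9]
+L4 (α=1) → [150, 178, 236]
+L6 (α=1/6) → [446/3, 560/3, 202]
= [149, 187, 202]


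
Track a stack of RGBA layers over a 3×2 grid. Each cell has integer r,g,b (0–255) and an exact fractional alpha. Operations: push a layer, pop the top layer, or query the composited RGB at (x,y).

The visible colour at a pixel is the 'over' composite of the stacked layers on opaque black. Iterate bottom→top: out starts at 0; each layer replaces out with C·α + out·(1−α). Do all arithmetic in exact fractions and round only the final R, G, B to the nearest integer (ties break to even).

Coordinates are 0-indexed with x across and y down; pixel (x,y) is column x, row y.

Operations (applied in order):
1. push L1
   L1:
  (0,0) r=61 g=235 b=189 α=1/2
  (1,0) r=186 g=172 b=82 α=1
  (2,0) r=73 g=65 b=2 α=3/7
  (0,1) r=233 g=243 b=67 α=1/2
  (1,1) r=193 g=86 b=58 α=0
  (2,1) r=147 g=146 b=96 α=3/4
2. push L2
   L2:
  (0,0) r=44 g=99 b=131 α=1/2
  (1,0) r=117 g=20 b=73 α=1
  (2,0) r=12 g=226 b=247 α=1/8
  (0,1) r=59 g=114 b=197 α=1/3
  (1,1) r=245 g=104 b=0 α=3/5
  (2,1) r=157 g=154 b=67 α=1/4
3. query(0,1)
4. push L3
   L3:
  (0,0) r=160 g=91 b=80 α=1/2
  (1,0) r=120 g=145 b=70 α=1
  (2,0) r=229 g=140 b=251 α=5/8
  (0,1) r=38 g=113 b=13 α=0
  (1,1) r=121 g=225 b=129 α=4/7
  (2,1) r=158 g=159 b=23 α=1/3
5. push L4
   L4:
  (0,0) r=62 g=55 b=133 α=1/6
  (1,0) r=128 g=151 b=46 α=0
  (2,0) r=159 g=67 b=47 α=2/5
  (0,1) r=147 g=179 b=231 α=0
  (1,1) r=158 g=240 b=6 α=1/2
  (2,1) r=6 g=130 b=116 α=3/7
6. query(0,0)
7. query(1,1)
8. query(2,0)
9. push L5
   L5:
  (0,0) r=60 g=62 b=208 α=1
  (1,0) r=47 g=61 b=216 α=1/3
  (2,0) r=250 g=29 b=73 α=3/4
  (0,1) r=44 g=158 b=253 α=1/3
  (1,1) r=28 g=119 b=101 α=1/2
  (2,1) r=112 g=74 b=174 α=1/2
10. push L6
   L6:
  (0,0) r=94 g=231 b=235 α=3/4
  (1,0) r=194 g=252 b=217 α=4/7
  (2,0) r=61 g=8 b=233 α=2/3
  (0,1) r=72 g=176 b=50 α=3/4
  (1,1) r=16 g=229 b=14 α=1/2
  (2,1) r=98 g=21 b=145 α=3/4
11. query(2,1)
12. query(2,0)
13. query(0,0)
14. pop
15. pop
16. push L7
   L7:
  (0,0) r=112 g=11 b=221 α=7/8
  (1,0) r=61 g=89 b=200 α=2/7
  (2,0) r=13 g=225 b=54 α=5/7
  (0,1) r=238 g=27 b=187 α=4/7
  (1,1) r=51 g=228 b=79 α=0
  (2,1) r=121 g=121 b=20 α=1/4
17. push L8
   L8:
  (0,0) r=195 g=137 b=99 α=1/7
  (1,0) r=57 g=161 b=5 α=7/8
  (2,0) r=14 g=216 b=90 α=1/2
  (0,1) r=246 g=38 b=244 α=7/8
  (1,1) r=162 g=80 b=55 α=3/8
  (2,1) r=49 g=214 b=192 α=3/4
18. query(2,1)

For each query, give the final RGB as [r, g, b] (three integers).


query (0,1) [L1,L2] — begin 0,0,0
+L1 (α=1/2) → [233/2, 243/2, 67/2]
+L2 (α=1/3) → [292/3, 119, 88]
→ [97, 119, 88]

at x=0,y=0 over L1,L2,L3,L4:
L1 α=1/2: [61/2, 235/2, 189/2]
L2 α=1/2: [149/4, 433/4, 451/4]
L3 α=1/2: [789/8, 797/8, 771/8]
L4 α=1/6: [4441/48, 1475/16, 4919/48]
= [93, 92, 102]

query (1,1) [L1,L2,L3,L4] — begin 0,0,0
after L1 α=0: [0, 0, 0]
after L2 α=3/5: [147, 312/5, 0]
after L3 α=4/7: [925/7, 5436/35, 516/7]
after L4 α=1/2: [2031/14, 6918/35, 279/7]
→ [145, 198, 40]

at x=2,y=0 over L1,L2,L3,L4:
after L1 α=3/7: [219/7, 195/7, 6/7]
after L2 α=1/8: [231/8, 421/8, 253/8]
after L3 α=5/8: [9853/64, 6863/64, 10799/64]
after L4 α=2/5: [49911/320, 5833/64, 38413/320]
= [156, 91, 120]

(2,1) stack=L1,L2,L3,L4,L5,L6; from [0,0,0]:
+L1 (α=3/4) → [441/4, 219/2, 72]
+L2 (α=1/4) → [1951/16, 965/8, 283/4]
+L3 (α=1/3) → [3215/24, 1601/12, 329/6]
+L4 (α=3/7) → [3323/42, 2771/21, 1702/21]
+L5 (α=1/2) → [8027/84, 4325/42, 2678/21]
+L6 (α=3/4) → [32723/336, 6971/168, 11813/84]
→ [97, 41, 141]

query (2,0) [L1,L2,L3,L4,L5,L6] — begin 0,0,0
after L1 α=3/7: [219/7, 195/7, 6/7]
after L2 α=1/8: [231/8, 421/8, 253/8]
after L3 α=5/8: [9853/64, 6863/64, 10799/64]
after L4 α=2/5: [49911/320, 5833/64, 38413/320]
after L5 α=3/4: [289911/1280, 11401/256, 108493/1280]
after L6 α=2/3: [446071/3840, 15497/768, 234991/1280]
rounded: [116, 20, 184]

query (0,0) [L1,L2,L3,L4,L5,L6] — begin 0,0,0
after L1 α=1/2: [61/2, 235/2, 189/2]
after L2 α=1/2: [149/4, 433/4, 451/4]
after L3 α=1/2: [789/8, 797/8, 771/8]
after L4 α=1/6: [4441/48, 1475/16, 4919/48]
after L5 α=1: [60, 62, 208]
after L6 α=3/4: [171/2, 755/4, 913/4]
= [86, 189, 228]

(2,1) stack=L1,L2,L3,L4,L7,L8; from [0,0,0]:
+L1 (α=3/4) → [441/4, 219/2, 72]
+L2 (α=1/4) → [1951/16, 965/8, 283/4]
+L3 (α=1/3) → [3215/24, 1601/12, 329/6]
+L4 (α=3/7) → [3323/42, 2771/21, 1702/21]
+L7 (α=1/4) → [5017/56, 1809/14, 921/14]
+L8 (α=3/4) → [13249/224, 10797/56, 8985/56]
= [59, 193, 160]


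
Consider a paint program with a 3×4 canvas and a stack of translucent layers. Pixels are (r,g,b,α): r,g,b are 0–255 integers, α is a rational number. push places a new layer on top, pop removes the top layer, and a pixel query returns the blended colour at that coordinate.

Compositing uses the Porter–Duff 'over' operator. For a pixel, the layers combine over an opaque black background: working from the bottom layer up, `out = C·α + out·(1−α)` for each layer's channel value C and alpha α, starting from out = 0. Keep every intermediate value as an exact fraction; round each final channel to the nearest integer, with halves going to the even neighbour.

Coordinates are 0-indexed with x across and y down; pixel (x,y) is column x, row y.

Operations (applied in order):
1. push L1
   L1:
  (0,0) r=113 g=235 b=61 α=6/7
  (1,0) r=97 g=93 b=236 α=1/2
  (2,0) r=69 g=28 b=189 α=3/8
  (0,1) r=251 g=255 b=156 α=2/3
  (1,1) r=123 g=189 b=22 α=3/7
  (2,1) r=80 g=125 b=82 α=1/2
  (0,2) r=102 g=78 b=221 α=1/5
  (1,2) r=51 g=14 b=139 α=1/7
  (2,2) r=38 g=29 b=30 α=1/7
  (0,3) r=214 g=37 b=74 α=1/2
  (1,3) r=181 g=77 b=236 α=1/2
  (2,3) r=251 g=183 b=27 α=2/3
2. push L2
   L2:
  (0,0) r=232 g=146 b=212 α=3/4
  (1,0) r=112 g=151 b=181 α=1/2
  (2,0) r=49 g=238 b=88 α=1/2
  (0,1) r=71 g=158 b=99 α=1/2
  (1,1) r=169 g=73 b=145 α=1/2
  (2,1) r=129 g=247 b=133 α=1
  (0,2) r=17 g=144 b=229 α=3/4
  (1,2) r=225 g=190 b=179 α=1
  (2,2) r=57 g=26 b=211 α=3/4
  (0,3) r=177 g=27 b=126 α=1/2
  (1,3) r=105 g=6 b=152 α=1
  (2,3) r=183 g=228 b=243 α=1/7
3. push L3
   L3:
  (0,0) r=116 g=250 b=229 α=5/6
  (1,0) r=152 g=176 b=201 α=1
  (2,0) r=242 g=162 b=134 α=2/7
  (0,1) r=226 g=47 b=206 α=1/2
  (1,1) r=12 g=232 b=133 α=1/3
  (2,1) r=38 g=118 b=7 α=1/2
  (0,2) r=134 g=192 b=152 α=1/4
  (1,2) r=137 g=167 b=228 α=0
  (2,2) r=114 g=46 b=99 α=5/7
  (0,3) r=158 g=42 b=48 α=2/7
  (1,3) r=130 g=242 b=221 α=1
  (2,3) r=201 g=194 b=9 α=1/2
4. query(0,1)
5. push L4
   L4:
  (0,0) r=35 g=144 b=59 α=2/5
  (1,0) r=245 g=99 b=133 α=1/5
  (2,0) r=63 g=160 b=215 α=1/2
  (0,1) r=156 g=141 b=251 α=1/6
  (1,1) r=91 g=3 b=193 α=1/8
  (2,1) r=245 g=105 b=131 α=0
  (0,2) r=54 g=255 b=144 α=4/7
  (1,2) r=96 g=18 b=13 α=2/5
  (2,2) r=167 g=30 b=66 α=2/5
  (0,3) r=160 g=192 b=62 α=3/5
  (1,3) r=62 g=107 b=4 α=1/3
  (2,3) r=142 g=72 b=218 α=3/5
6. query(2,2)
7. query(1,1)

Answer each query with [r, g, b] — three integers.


(0,1) stack=L1,L2,L3; from [0,0,0]:
+L1 (α=2/3) → [502/3, 170, 104]
+L2 (α=1/2) → [715/6, 164, 203/2]
+L3 (α=1/2) → [2071/12, 211/2, 615/4]
= [173, 106, 154]

(2,2) stack=L1,L2,L3,L4; from [0,0,0]:
after L1 α=1/7: [38/7, 29/7, 30/7]
after L2 α=3/4: [1235/28, 575/28, 4461/28]
after L3 α=5/7: [9215/98, 3795/98, 11391/98]
after L4 α=2/5: [60377/490, 3453/98, 47109/490]
rounded: [123, 35, 96]

(1,1) stack=L1,L2,L3,L4; from [0,0,0]:
+L1 (α=3/7) → [369/7, 81, 66/7]
+L2 (α=1/2) → [776/7, 77, 1081/14]
+L3 (α=1/3) → [1636/21, 386/3, 2012/21]
+L4 (α=1/8) → [1909/24, 2711/24, 2591/24]
→ [80, 113, 108]


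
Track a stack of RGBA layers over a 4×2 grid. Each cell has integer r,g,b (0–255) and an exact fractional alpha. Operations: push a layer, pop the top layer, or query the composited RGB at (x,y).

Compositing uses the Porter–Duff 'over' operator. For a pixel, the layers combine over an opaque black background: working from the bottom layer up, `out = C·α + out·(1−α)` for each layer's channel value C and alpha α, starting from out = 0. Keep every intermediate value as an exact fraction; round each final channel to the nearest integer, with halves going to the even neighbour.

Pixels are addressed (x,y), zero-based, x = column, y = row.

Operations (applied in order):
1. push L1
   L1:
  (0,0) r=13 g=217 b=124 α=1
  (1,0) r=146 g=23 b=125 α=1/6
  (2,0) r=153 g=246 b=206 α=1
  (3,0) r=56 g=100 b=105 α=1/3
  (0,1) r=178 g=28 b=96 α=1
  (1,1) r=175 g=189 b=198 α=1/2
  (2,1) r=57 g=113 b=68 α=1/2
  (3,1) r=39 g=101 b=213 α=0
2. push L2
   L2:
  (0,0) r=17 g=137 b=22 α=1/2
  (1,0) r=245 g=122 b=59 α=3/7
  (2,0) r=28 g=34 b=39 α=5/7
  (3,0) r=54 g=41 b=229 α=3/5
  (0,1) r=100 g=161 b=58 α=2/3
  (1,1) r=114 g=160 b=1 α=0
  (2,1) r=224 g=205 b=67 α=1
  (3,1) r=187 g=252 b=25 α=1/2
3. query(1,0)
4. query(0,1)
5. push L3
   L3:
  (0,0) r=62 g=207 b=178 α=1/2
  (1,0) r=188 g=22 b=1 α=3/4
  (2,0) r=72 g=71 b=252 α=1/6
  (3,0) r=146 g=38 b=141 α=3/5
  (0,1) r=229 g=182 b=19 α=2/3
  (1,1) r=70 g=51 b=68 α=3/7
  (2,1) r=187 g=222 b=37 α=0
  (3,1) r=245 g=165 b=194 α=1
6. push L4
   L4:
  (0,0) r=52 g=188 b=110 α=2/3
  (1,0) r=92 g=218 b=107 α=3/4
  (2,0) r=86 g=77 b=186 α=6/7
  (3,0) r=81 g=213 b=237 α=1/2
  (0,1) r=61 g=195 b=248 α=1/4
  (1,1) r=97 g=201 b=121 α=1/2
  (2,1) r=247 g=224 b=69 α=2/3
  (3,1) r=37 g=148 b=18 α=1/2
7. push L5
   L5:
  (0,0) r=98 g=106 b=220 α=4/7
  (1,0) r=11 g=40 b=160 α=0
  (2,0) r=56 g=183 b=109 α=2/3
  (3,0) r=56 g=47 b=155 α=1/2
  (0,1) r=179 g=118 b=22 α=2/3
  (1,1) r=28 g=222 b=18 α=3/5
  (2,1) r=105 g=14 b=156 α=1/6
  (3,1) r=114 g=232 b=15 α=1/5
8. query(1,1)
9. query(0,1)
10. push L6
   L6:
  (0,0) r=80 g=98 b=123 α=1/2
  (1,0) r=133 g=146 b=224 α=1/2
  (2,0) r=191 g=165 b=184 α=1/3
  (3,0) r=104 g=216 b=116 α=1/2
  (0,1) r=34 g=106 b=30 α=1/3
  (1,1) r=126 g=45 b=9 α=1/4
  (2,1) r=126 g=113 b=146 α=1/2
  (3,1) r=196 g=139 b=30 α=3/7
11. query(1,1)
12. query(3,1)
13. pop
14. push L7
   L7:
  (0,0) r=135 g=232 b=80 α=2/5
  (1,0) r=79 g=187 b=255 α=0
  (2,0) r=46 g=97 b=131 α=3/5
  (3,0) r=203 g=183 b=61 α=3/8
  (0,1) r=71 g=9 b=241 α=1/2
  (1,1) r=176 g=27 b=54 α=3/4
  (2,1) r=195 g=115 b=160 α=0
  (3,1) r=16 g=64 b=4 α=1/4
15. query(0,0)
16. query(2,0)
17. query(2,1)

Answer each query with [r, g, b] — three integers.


(1,0) stack=L1,L2; from [0,0,0]:
+L1 (α=1/6) → [73/3, 23/6, 125/6]
+L2 (α=3/7) → [2497/21, 1144/21, 781/21]
→ [119, 54, 37]

at x=0,y=1 over L1,L2:
after L1 α=1: [178, 28, 96]
after L2 α=2/3: [126, 350/3, 212/3]
→ [126, 117, 71]

(1,1) stack=L1,L2,L3,L4,L5; from [0,0,0]:
after L1 α=1/2: [175/2, 189/2, 99]
after L2 α=0: [175/2, 189/2, 99]
after L3 α=3/7: [80, 531/7, 600/7]
after L4 α=1/2: [177/2, 969/7, 1447/14]
after L5 α=3/5: [261/5, 1320/7, 365/7]
→ [52, 189, 52]

at x=0,y=1 over L1,L2,L3,L4,L5:
after L1 α=1: [178, 28, 96]
after L2 α=2/3: [126, 350/3, 212/3]
after L3 α=2/3: [584/3, 1442/9, 326/9]
after L4 α=1/4: [645/4, 2027/12, 535/6]
after L5 α=2/3: [2077/12, 4859/36, 799/18]
rounded: [173, 135, 44]

at x=1,y=1 over L1,L2,L3,L4,L5,L6:
L1 α=1/2: [175/2, 189/2, 99]
L2 α=0: [175/2, 189/2, 99]
L3 α=3/7: [80, 531/7, 600/7]
L4 α=1/2: [177/2, 969/7, 1447/14]
L5 α=3/5: [261/5, 1320/7, 365/7]
L6 α=1/4: [1413/20, 4275/28, 579/14]
rounded: [71, 153, 41]

(3,1) stack=L1,L2,L3,L4,L5,L6; from [0,0,0]:
after L1 α=0: [0, 0, 0]
after L2 α=1/2: [187/2, 126, 25/2]
after L3 α=1: [245, 165, 194]
after L4 α=1/2: [141, 313/2, 106]
after L5 α=1/5: [678/5, 858/5, 439/5]
after L6 α=3/7: [5652/35, 5517/35, 2206/35]
→ [161, 158, 63]

at x=0,y=0 over L1,L2,L3,L4,L5,L7:
after L1 α=1: [13, 217, 124]
after L2 α=1/2: [15, 177, 73]
after L3 α=1/2: [77/2, 192, 251/2]
after L4 α=2/3: [95/2, 568/3, 691/6]
after L5 α=4/7: [1069/14, 992/7, 2451/14]
after L7 α=2/5: [6987/70, 6224/35, 9593/70]
→ [100, 178, 137]

(2,0) stack=L1,L2,L3,L4,L5,L7; from [0,0,0]:
+L1 (α=1) → [153, 246, 206]
+L2 (α=5/7) → [446/7, 662/7, 607/7]
+L3 (α=1/6) → [1367/21, 1269/14, 4799/42]
+L4 (α=6/7) → [12203/147, 7737/98, 51671/294]
+L5 (α=2/3) → [28667/441, 14535/98, 115763/882]
+L7 (α=3/5) → [118192/2205, 28794/245, 289076/2205]
rounded: [54, 118, 131]

at x=2,y=1 over L1,L2,L3,L4,L5,L7:
L1 α=1/2: [57/2, 113/2, 34]
L2 α=1: [224, 205, 67]
L3 α=0: [224, 205, 67]
L4 α=2/3: [718/3, 653/3, 205/3]
L5 α=1/6: [3905/18, 3307/18, 1493/18]
L7 α=0: [3905/18, 3307/18, 1493/18]
rounded: [217, 184, 83]
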